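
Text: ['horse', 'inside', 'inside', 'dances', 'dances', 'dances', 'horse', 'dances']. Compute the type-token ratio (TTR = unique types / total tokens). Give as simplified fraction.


Tokens: 8
Unique types: ('dances', 'horse', 'inside') = 3
TTR = 3/8
Already in lowest terms.

3/8


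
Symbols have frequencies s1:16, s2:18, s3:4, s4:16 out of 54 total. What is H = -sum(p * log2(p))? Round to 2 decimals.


Computing entropy H = -sum(p_i * log2(p_i)):
  s1: p = 16/54 = 0.2963, -p*log2(p) = 0.5200
  s2: p = 18/54 = 0.3333, -p*log2(p) = 0.5283
  s3: p = 4/54 = 0.0741, -p*log2(p) = 0.2781
  s4: p = 16/54 = 0.2963, -p*log2(p) = 0.5200
H = sum of terms = 1.8464
Rounded to 2 decimals: 1.85

1.85


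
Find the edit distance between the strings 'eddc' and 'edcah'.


Building DP table for s1='eddc' (len 4) and s2='edcah' (len 5):
       e  d  c  a  h
    0  1  2  3  4  5
  e 1  0  1  2  3  4
  d 2  1  0  1  2  3
  d 3  2  1  1  2  3
  c 4  3  2  1  2  3
Edit distance = dp[4][5] = 3

3


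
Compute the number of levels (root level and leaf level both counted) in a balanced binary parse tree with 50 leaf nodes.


In a balanced binary tree with n leaves the deepest leaf is ceil(log2(n)) edges below the root,
so counting node levels inclusive of root and leaves gives ceil(log2(n)) + 1 levels.
log2(50) = 5.6439
ceil(5.6439) = 6
levels = 6 + 1 = 7

7


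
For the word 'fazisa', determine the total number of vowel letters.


Scanning each character of 'fazisa':
  Position 1: 'f' -> consonant (running count: 0)
  Position 2: 'a' -> vowel (running count: 1)
  Position 3: 'z' -> consonant (running count: 1)
  Position 4: 'i' -> vowel (running count: 2)
  Position 5: 's' -> consonant (running count: 2)
  Position 6: 'a' -> vowel (running count: 3)
Total vowels: 3

3


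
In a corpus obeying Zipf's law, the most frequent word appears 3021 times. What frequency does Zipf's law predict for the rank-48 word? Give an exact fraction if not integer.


Zipf's law: freq(rank) = f1 / rank
f1 = 3021, rank = 48
freq = 3021 / 48
GCD(3021, 48) = 3
Simplified: 1007/16

1007/16


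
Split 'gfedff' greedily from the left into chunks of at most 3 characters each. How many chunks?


'gfedff' has 6 characters.
Chunking with max size 3:
  Chunk 1: 'gfe' (positions 0-2)
  Chunk 2: 'dff' (positions 3-5)
Total chunks: ceil(6 / 3) = 2

2


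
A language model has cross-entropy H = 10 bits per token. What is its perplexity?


Perplexity formula: PP = 2^H
H = 10
PP = 2^10
PP = 2^10 = 1024

1024


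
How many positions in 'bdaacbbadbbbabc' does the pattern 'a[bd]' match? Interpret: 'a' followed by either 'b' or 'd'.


Pattern: a[bd] means 'a' followed by either 'b' or 'd'.
Scanning 'bdaacbbadbbbabc' position-by-position:
  Pos 0: window 'bd' -> no
  Pos 1: window 'da' -> no
  Pos 2: window 'aa' -> no
  Pos 3: window 'ac' -> no
  Pos 4: window 'cb' -> no
  Pos 5: window 'bb' -> no
  Pos 6: window 'ba' -> no
  Pos 7: window 'ad' -> MATCH
  Pos 8: window 'db' -> no
  Pos 9: window 'bb' -> no
  Pos 10: window 'bb' -> no
  Pos 11: window 'ba' -> no
  Pos 12: window 'ab' -> MATCH
  Pos 13: window 'bc' -> no
  Pos 14: window 'c' -> no
Total matches: 2

2


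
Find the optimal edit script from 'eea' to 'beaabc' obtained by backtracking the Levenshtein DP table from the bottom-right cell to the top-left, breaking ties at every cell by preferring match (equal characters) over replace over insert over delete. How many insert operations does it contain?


Edit distance = 4. Backtracking from cell (3, 6) with preference match > replace > insert > delete,
then listing the resulting alignment 'eea' -> 'beaabc' left to right:
  Step 1: insert 'b' [insertion #1]
  Step 2: keep 'e'
  Step 3: replace e->a
  Step 4: keep 'a'
  Step 5: insert 'b' [insertion #2]
  Step 6: insert 'c' [insertion #3]
Total insertions: 3

3


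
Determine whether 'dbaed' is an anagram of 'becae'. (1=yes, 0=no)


Sort characters of 'dbaed': 'abdde'
Sort characters of 'becae': 'abcee'
Sorted forms differ -> they are NOT anagrams
Result: 0

0


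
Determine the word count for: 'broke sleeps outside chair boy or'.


Counting words by splitting on spaces:
  Word 1: 'broke'
  Word 2: 'sleeps'
  Word 3: 'outside'
  Word 4: 'chair'
  Word 5: 'boy'
  Word 6: 'or'
Total words: 6

6


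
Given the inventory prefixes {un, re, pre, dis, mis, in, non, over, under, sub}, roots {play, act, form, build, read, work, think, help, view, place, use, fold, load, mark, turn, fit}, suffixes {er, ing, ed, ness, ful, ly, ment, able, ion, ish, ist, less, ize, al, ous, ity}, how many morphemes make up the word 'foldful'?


Segmenting 'foldful' against the inventory:
  'fold' -> root (morpheme 1)
  'ful' -> suffix (morpheme 2)
Total morphemes: 2

2


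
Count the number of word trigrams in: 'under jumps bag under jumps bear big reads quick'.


Word trigrams from [9] words:
  Trigram 1: (under jumps bag)
  Trigram 2: (jumps bag under)
  Trigram 3: (bag under jumps)
  Trigram 4: (under jumps bear)
  Trigram 5: (jumps bear big)
  Trigram 6: (bear big reads)
  Trigram 7: (big reads quick)
Total word trigrams: 9 - 2 = 7

7


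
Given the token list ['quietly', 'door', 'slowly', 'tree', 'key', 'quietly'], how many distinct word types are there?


Listing all tokens and tracking unique types:
  Token 1: 'quietly' -> NEW (unique so far: 1)
  Token 2: 'door' -> NEW (unique so far: 2)
  Token 3: 'slowly' -> NEW (unique so far: 3)
  Token 4: 'tree' -> NEW (unique so far: 4)
  Token 5: 'key' -> NEW (unique so far: 5)
  Token 6: 'quietly' -> duplicate (unique so far: 5)
Unique types: ('door', 'key', 'quietly', 'slowly', 'tree')
Vocabulary size: 5

5


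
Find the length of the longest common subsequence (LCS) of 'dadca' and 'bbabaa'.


DP table for LCS of 'dadca' and 'bbabaa':
       b  b  a  b  a  a
    0  0  0  0  0  0  0
  d 0  0  0  0  0  0  0
  a 0  0  0  1  1  1  1
  d 0  0  0  1  1  1  1
  c 0  0  0  1  1  1  1
  a 0  0  0  1  1  2  2
LCS: 'aa'
LCS length = 2

2


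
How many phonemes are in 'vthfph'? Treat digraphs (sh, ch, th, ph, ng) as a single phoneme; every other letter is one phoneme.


Parsing 'vthfph' greedily, digraphs first:
  'v' -> consonant phoneme (phonemes so far: 1)
  'th' -> digraph (1 consonant phoneme) (phonemes so far: 2)
  'f' -> consonant phoneme (phonemes so far: 3)
  'ph' -> digraph (1 consonant phoneme) (phonemes so far: 4)
Total phonemes: 4

4


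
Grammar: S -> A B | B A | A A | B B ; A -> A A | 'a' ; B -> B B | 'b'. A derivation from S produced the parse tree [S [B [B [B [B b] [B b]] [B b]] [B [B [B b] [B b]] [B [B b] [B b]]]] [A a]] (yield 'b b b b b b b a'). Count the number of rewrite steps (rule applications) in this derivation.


Every bracketed nonterminal node [X ...] in the tree is produced by exactly one rule application.
Reading the tree off as a leftmost derivation:
  Step 1: S  =>  B A   (applied S -> B A)
  Step 2: B A  =>  B B A   (applied B -> B B)
  Step 3: B B A  =>  B B B A   (applied B -> B B)
  Step 4: B B B A  =>  B B B B A   (applied B -> B B)
  Step 5: B B B B A  =>  b B B B A   (applied B -> b)
  Step 6: b B B B A  =>  b b B B A   (applied B -> b)
  Step 7: b b B B A  =>  b b b B A   (applied B -> b)
  Step 8: b b b B A  =>  b b b B B A   (applied B -> B B)
  Step 9: b b b B B A  =>  b b b B B B A   (applied B -> B B)
  Step 10: b b b B B B A  =>  b b b b B B A   (applied B -> b)
  Step 11: b b b b B B A  =>  b b b b b B A   (applied B -> b)
  Step 12: b b b b b B A  =>  b b b b b B B A   (applied B -> B B)
  Step 13: b b b b b B B A  =>  b b b b b b B A   (applied B -> b)
  Step 14: b b b b b b B A  =>  b b b b b b b A   (applied B -> b)
  Step 15: b b b b b b b A  =>  b b b b b b b a   (applied A -> a)
Final yield: b b b b b b b a
Total rewrite steps: 15

15


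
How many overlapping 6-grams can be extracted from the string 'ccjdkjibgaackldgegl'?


String 'ccjdkjibgaackldgegl' has length L = 19.
Number of overlapping n-grams = L - n + 1
Substituting: 19 - 6 + 1 = 14

14


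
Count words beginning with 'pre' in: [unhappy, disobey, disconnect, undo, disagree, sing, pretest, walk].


Checking each word for prefix 'pre':
  'unhappy' -> no (count: 0)
  'disobey' -> no (count: 0)
  'disconnect' -> no (count: 0)
  'undo' -> no (count: 0)
  'disagree' -> no (count: 0)
  'sing' -> no (count: 0)
  'pretest' -> YES, starts with 'pre' (count: 1)
  'walk' -> no (count: 1)
Total with prefix 'pre': 1

1


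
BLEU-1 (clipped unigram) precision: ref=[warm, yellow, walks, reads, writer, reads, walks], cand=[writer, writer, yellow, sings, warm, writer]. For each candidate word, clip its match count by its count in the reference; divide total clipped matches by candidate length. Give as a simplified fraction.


Reference word counts: {'reads': 2, 'walks': 2, 'warm': 1, 'writer': 1, 'yellow': 1}
Checking each candidate word (with clipping):
  'writer' -> in reference (ref count 1, used 1/1) -> match (matches: 1)
  'writer' -> ref count 1 already used up (1/1) -> clipped, no match (matches: 1)
  'yellow' -> in reference (ref count 1, used 1/1) -> match (matches: 2)
  'sings' -> not in reference -> no match (matches: 2)
  'warm' -> in reference (ref count 1, used 1/1) -> match (matches: 3)
  'writer' -> ref count 1 already used up (1/1) -> clipped, no match (matches: 3)
Clipped matches: 3, Candidate length: 6
Precision = 3/6 = 1/2

1/2


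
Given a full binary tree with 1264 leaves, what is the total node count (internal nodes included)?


Leaf nodes (terminals): 1264
Internal nodes = n - 1 = 1264 - 1 = 1263
Total = leaves + internal = 1264 + 1263 = 2527

2527


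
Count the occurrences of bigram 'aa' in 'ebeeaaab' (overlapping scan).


Scanning 'ebeeaaab' for bigram 'aa':
  Position 0: 'eb' -> no
  Position 1: 'be' -> no
  Position 2: 'ee' -> no
  Position 3: 'ea' -> no
  Position 4: 'aa' -> MATCH
  Position 5: 'aa' -> MATCH
  Position 6: 'ab' -> no
Total matches: 2

2


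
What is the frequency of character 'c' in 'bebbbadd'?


Scanning 'bebbbadd' for 'c':
  No matches found.
Total occurrences of 'c': 0

0


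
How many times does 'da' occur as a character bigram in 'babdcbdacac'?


Scanning 'babdcbdacac' for bigram 'da':
  Position 0: 'ba' -> no
  Position 1: 'ab' -> no
  Position 2: 'bd' -> no
  Position 3: 'dc' -> no
  Position 4: 'cb' -> no
  Position 5: 'bd' -> no
  Position 6: 'da' -> MATCH
  Position 7: 'ac' -> no
  Position 8: 'ca' -> no
  Position 9: 'ac' -> no
Total matches: 1

1


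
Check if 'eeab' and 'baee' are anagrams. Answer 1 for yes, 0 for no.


Sort characters of 'eeab': 'abee'
Sort characters of 'baee': 'abee'
Sorted forms match -> they ARE anagrams
Result: 1

1


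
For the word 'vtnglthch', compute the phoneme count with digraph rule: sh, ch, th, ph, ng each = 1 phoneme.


Parsing 'vtnglthch' greedily, digraphs first:
  'v' -> consonant phoneme (phonemes so far: 1)
  't' -> consonant phoneme (phonemes so far: 2)
  'ng' -> digraph (1 consonant phoneme) (phonemes so far: 3)
  'l' -> consonant phoneme (phonemes so far: 4)
  'th' -> digraph (1 consonant phoneme) (phonemes so far: 5)
  'ch' -> digraph (1 consonant phoneme) (phonemes so far: 6)
Total phonemes: 6

6


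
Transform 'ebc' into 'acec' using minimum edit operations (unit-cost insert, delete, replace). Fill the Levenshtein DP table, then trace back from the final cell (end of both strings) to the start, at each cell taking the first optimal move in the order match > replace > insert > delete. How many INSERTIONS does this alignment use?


Edit distance = 3. Backtracking from cell (3, 4) with preference match > replace > insert > delete,
then listing the resulting alignment 'ebc' -> 'acec' left to right:
  Step 1: insert 'a' [insertion #1]
  Step 2: replace e->c
  Step 3: replace b->e
  Step 4: keep 'c'
Total insertions: 1

1


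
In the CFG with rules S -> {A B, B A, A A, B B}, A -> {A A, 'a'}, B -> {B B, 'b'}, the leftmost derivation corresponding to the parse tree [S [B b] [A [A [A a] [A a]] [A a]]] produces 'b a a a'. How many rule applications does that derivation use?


Every bracketed nonterminal node [X ...] in the tree is produced by exactly one rule application.
Reading the tree off as a leftmost derivation:
  Step 1: S  =>  B A   (applied S -> B A)
  Step 2: B A  =>  b A   (applied B -> b)
  Step 3: b A  =>  b A A   (applied A -> A A)
  Step 4: b A A  =>  b A A A   (applied A -> A A)
  Step 5: b A A A  =>  b a A A   (applied A -> a)
  Step 6: b a A A  =>  b a a A   (applied A -> a)
  Step 7: b a a A  =>  b a a a   (applied A -> a)
Final yield: b a a a
Total rewrite steps: 7

7


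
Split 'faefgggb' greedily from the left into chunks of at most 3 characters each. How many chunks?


'faefgggb' has 8 characters.
Chunking with max size 3:
  Chunk 1: 'fae' (positions 0-2)
  Chunk 2: 'fgg' (positions 3-5)
  Chunk 3: 'gb' (positions 6-7)
Total chunks: ceil(8 / 3) = 3

3


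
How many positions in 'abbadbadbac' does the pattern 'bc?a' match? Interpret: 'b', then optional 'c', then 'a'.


Pattern: bc?a means 'b', then optional 'c', then 'a'.
Scanning 'abbadbadbac' position-by-position:
  Pos 0: window 'abb' -> no
  Pos 1: window 'bba' -> no
  Pos 2: window 'bad' -> MATCH
  Pos 3: window 'adb' -> no
  Pos 4: window 'dba' -> no
  Pos 5: window 'bad' -> MATCH
  Pos 6: window 'adb' -> no
  Pos 7: window 'dba' -> no
  Pos 8: window 'bac' -> MATCH
  Pos 9: window 'ac' -> no
  Pos 10: window 'c' -> no
Total matches: 3

3


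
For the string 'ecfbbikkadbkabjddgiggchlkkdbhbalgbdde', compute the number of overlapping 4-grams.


String 'ecfbbikkadbkabjddgiggchlkkdbhbalgbdde' has length L = 37.
Number of overlapping n-grams = L - n + 1
Substituting: 37 - 4 + 1 = 34

34


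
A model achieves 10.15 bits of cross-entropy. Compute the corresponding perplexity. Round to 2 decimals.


Perplexity formula: PP = 2^H
H = 10.15
PP = 2^10.15
Decompose: 2^10.15 = 2^10 * 2^0.15
2^10 = 1024, 2^0.15 ~ 1.1095695
PP ~ 1024 * 1.1095695 = 1136.1991680
Rounded to 2 decimals: 1136.20

1136.20


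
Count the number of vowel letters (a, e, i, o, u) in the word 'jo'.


Scanning each character of 'jo':
  Position 1: 'j' -> consonant (running count: 0)
  Position 2: 'o' -> vowel (running count: 1)
Total vowels: 1

1


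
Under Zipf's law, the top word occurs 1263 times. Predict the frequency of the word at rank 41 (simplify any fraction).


Zipf's law: freq(rank) = f1 / rank
f1 = 1263, rank = 41
freq = 1263 / 41
GCD(1263, 41) = 1
Simplified: 1263/41

1263/41


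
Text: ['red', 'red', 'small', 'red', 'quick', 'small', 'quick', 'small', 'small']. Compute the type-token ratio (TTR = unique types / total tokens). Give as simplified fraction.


Tokens: 9
Unique types: ('quick', 'red', 'small') = 3
TTR = 3/9
Simplify: divide both by 3 -> 1/3
TTR = 1/3

1/3


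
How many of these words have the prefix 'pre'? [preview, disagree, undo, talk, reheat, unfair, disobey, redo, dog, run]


Checking each word for prefix 'pre':
  'preview' -> YES, starts with 'pre' (count: 1)
  'disagree' -> no (count: 1)
  'undo' -> no (count: 1)
  'talk' -> no (count: 1)
  'reheat' -> no (count: 1)
  'unfair' -> no (count: 1)
  'disobey' -> no (count: 1)
  'redo' -> no (count: 1)
  'dog' -> no (count: 1)
  'run' -> no (count: 1)
Total with prefix 'pre': 1

1


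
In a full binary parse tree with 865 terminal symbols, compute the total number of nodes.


Leaf nodes (terminals): 865
Internal nodes = n - 1 = 865 - 1 = 864
Total = leaves + internal = 865 + 864 = 1729

1729


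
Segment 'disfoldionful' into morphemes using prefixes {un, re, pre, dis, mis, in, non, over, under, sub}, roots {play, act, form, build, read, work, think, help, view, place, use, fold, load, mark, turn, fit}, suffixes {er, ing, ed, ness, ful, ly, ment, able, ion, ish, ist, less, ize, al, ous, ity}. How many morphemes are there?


Segmenting 'disfoldionful' against the inventory:
  'dis' -> prefix (morpheme 1)
  'fold' -> root (morpheme 2)
  'ion' -> suffix (morpheme 3)
  'ful' -> suffix (morpheme 4)
Total morphemes: 4

4


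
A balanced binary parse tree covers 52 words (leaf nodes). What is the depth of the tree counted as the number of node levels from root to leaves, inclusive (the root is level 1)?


In a balanced binary tree with n leaves the deepest leaf is ceil(log2(n)) edges below the root,
so counting node levels inclusive of root and leaves gives ceil(log2(n)) + 1 levels.
log2(52) = 5.7004
ceil(5.7004) = 6
levels = 6 + 1 = 7

7


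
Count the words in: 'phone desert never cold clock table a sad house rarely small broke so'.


Counting words by splitting on spaces:
  Word 1: 'phone'
  Word 2: 'desert'
  Word 3: 'never'
  Word 4: 'cold'
  Word 5: 'clock'
  Word 6: 'table'
  Word 7: 'a'
  Word 8: 'sad'
  Word 9: 'house'
  Word 10: 'rarely'
  Word 11: 'small'
  Word 12: 'broke'
  Word 13: 'so'
Total words: 13

13


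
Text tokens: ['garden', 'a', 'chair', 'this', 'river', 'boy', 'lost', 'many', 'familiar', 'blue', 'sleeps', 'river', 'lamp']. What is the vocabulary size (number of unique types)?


Listing all tokens and tracking unique types:
  Token 1: 'garden' -> NEW (unique so far: 1)
  Token 2: 'a' -> NEW (unique so far: 2)
  Token 3: 'chair' -> NEW (unique so far: 3)
  Token 4: 'this' -> NEW (unique so far: 4)
  Token 5: 'river' -> NEW (unique so far: 5)
  Token 6: 'boy' -> NEW (unique so far: 6)
  Token 7: 'lost' -> NEW (unique so far: 7)
  Token 8: 'many' -> NEW (unique so far: 8)
  Token 9: 'familiar' -> NEW (unique so far: 9)
  Token 10: 'blue' -> NEW (unique so far: 10)
  Token 11: 'sleeps' -> NEW (unique so far: 11)
  Token 12: 'river' -> duplicate (unique so far: 11)
  Token 13: 'lamp' -> NEW (unique so far: 12)
Unique types: ('a', 'blue', 'boy', 'chair', 'familiar', 'garden', 'lamp', 'lost', 'many', 'river', 'sleeps', 'this')
Vocabulary size: 12

12


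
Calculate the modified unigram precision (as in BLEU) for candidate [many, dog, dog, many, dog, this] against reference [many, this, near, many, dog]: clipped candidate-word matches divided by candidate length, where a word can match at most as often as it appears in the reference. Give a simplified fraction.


Reference word counts: {'dog': 1, 'many': 2, 'near': 1, 'this': 1}
Checking each candidate word (with clipping):
  'many' -> in reference (ref count 2, used 1/2) -> match (matches: 1)
  'dog' -> in reference (ref count 1, used 1/1) -> match (matches: 2)
  'dog' -> ref count 1 already used up (1/1) -> clipped, no match (matches: 2)
  'many' -> in reference (ref count 2, used 2/2) -> match (matches: 3)
  'dog' -> ref count 1 already used up (1/1) -> clipped, no match (matches: 3)
  'this' -> in reference (ref count 1, used 1/1) -> match (matches: 4)
Clipped matches: 4, Candidate length: 6
Precision = 4/6 = 2/3

2/3


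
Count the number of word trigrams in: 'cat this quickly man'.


Word trigrams from [4] words:
  Trigram 1: (cat this quickly)
  Trigram 2: (this quickly man)
Total word trigrams: 4 - 2 = 2

2


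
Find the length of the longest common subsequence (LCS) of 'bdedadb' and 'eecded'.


DP table for LCS of 'bdedadb' and 'eecded':
       e  e  c  d  e  d
    0  0  0  0  0  0  0
  b 0  0  0  0  0  0  0
  d 0  0  0  0  1  1  1
  e 0  1  1  1  1  2  2
  d 0  1  1  1  2  2  3
  a 0  1  1  1  2  2  3
  d 0  1  1  1  2  2  3
  b 0  1  1  1  2  2  3
LCS: 'ded'
LCS length = 3

3


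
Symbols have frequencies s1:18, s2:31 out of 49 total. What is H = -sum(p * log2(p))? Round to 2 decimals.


Computing entropy H = -sum(p_i * log2(p_i)):
  s1: p = 18/49 = 0.3673, -p*log2(p) = 0.5307
  s2: p = 31/49 = 0.6327, -p*log2(p) = 0.4179
H = sum of terms = 0.9486
Rounded to 2 decimals: 0.95

0.95


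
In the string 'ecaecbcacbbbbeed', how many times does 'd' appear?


Scanning 'ecaecbcacbbbbeed' for 'd':
  Position 15: 'd' -> MATCH (count: 1)
Total occurrences of 'd': 1

1


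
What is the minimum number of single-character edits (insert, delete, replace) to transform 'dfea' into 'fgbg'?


Building DP table for s1='dfea' (len 4) and s2='fgbg' (len 4):
       f  g  b  g
    0  1  2  3  4
  d 1  1  2  3  4
  f 2  1  2  3  4
  e 3  2  2  3  4
  a 4  3  3  3  4
Edit distance = dp[4][4] = 4

4


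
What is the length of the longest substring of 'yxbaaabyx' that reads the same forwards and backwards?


Scanning 'yxbaaabyx' for palindromic substrings.
Substring at positions 2-6: 'baaab'.
Check: reverse('baaab') = 'baaab' -> palindrome confirmed.
Neighbouring characters ('x' / 'y') break symmetry, so it cannot extend further.
No longer palindromic substring exists; longest length = 5

5


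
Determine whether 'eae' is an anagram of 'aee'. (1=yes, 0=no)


Sort characters of 'eae': 'aee'
Sort characters of 'aee': 'aee'
Sorted forms match -> they ARE anagrams
Result: 1

1


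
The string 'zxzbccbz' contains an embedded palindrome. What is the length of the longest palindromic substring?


Scanning 'zxzbccbz' for palindromic substrings.
Substring at positions 2-7: 'zbccbz'.
Check: reverse('zbccbz') = 'zbccbz' -> palindrome confirmed.
Neighbouring characters ('x' / '-') break symmetry, so it cannot extend further.
No longer palindromic substring exists; longest length = 6

6


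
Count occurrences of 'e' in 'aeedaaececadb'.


Scanning 'aeedaaececadb' for 'e':
  Position 1: 'e' -> MATCH (count: 1)
  Position 2: 'e' -> MATCH (count: 2)
  Position 6: 'e' -> MATCH (count: 3)
  Position 8: 'e' -> MATCH (count: 4)
Total occurrences of 'e': 4

4


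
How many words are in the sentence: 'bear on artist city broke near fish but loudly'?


Counting words by splitting on spaces:
  Word 1: 'bear'
  Word 2: 'on'
  Word 3: 'artist'
  Word 4: 'city'
  Word 5: 'broke'
  Word 6: 'near'
  Word 7: 'fish'
  Word 8: 'but'
  Word 9: 'loudly'
Total words: 9

9


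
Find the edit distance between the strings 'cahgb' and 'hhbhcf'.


Building DP table for s1='cahgb' (len 5) and s2='hhbhcf' (len 6):
       h  h  b  h  c  f
    0  1  2  3  4  5  6
  c 1  1  2  3  4  4  5
  a 2  2  2  3  4  5  5
  h 3  2  2  3  3  4  5
  g 4  3  3  3  4  4  5
  b 5  4  4  3  4  5  5
Edit distance = dp[5][6] = 5

5


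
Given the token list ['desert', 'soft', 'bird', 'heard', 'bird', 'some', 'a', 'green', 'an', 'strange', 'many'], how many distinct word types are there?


Listing all tokens and tracking unique types:
  Token 1: 'desert' -> NEW (unique so far: 1)
  Token 2: 'soft' -> NEW (unique so far: 2)
  Token 3: 'bird' -> NEW (unique so far: 3)
  Token 4: 'heard' -> NEW (unique so far: 4)
  Token 5: 'bird' -> duplicate (unique so far: 4)
  Token 6: 'some' -> NEW (unique so far: 5)
  Token 7: 'a' -> NEW (unique so far: 6)
  Token 8: 'green' -> NEW (unique so far: 7)
  Token 9: 'an' -> NEW (unique so far: 8)
  Token 10: 'strange' -> NEW (unique so far: 9)
  Token 11: 'many' -> NEW (unique so far: 10)
Unique types: ('a', 'an', 'bird', 'desert', 'green', 'heard', 'many', 'soft', 'some', 'strange')
Vocabulary size: 10

10


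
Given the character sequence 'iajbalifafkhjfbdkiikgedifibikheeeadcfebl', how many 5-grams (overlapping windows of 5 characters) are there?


String 'iajbalifafkhjfbdkiikgedifibikheeeadcfebl' has length L = 40.
Number of overlapping n-grams = L - n + 1
Substituting: 40 - 5 + 1 = 36

36


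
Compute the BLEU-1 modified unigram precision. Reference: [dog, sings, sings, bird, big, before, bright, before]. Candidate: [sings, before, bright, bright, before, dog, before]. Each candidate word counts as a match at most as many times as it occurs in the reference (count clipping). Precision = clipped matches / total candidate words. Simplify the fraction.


Reference word counts: {'before': 2, 'big': 1, 'bird': 1, 'bright': 1, 'dog': 1, 'sings': 2}
Checking each candidate word (with clipping):
  'sings' -> in reference (ref count 2, used 1/2) -> match (matches: 1)
  'before' -> in reference (ref count 2, used 1/2) -> match (matches: 2)
  'bright' -> in reference (ref count 1, used 1/1) -> match (matches: 3)
  'bright' -> ref count 1 already used up (1/1) -> clipped, no match (matches: 3)
  'before' -> in reference (ref count 2, used 2/2) -> match (matches: 4)
  'dog' -> in reference (ref count 1, used 1/1) -> match (matches: 5)
  'before' -> ref count 2 already used up (2/2) -> clipped, no match (matches: 5)
Clipped matches: 5, Candidate length: 7
Precision = 5/7

5/7


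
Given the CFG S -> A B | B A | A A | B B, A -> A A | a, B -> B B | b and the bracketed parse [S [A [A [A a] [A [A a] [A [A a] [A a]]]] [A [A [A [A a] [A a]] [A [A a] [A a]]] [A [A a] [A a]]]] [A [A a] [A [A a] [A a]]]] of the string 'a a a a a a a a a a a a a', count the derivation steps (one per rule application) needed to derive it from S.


Every bracketed nonterminal node [X ...] in the tree is produced by exactly one rule application.
Reading the tree off as a leftmost derivation:
  Step 1: S  =>  A A   (applied S -> A A)
  Step 2: A A  =>  A A A   (applied A -> A A)
  Step 3: A A A  =>  A A A A   (applied A -> A A)
  Step 4: A A A A  =>  a A A A   (applied A -> a)
  Step 5: a A A A  =>  a A A A A   (applied A -> A A)
  Step 6: a A A A A  =>  a a A A A   (applied A -> a)
  Step 7: a a A A A  =>  a a A A A A   (applied A -> A A)
  Step 8: a a A A A A  =>  a a a A A A   (applied A -> a)
  Step 9: a a a A A A  =>  a a a a A A   (applied A -> a)
  Step 10: a a a a A A  =>  a a a a A A A   (applied A -> A A)
  Step 11: a a a a A A A  =>  a a a a A A A A   (applied A -> A A)
  Step 12: a a a a A A A A  =>  a a a a A A A A A   (applied A -> A A)
  Step 13: a a a a A A A A A  =>  a a a a a A A A A   (applied A -> a)
  Step 14: a a a a a A A A A  =>  a a a a a a A A A   (applied A -> a)
  Step 15: a a a a a a A A A  =>  a a a a a a A A A A   (applied A -> A A)
  Step 16: a a a a a a A A A A  =>  a a a a a a a A A A   (applied A -> a)
  Step 17: a a a a a a a A A A  =>  a a a a a a a a A A   (applied A -> a)
  Step 18: a a a a a a a a A A  =>  a a a a a a a a A A A   (applied A -> A A)
  Step 19: a a a a a a a a A A A  =>  a a a a a a a a a A A   (applied A -> a)
  Step 20: a a a a a a a a a A A  =>  a a a a a a a a a a A   (applied A -> a)
  Step 21: a a a a a a a a a a A  =>  a a a a a a a a a a A A   (applied A -> A A)
  Step 22: a a a a a a a a a a A A  =>  a a a a a a a a a a a A   (applied A -> a)
  Step 23: a a a a a a a a a a a A  =>  a a a a a a a a a a a A A   (applied A -> A A)
  Step 24: a a a a a a a a a a a A A  =>  a a a a a a a a a a a a A   (applied A -> a)
  Step 25: a a a a a a a a a a a a A  =>  a a a a a a a a a a a a a   (applied A -> a)
Final yield: a a a a a a a a a a a a a
Total rewrite steps: 25

25


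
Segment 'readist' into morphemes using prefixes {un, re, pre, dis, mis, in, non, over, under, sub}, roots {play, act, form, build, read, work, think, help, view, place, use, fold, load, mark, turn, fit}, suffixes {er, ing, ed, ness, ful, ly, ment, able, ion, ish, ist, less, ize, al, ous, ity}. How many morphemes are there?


Segmenting 'readist' against the inventory:
  'read' -> root (morpheme 1)
  'ist' -> suffix (morpheme 2)
Total morphemes: 2

2


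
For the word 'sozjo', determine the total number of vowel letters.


Scanning each character of 'sozjo':
  Position 1: 's' -> consonant (running count: 0)
  Position 2: 'o' -> vowel (running count: 1)
  Position 3: 'z' -> consonant (running count: 1)
  Position 4: 'j' -> consonant (running count: 1)
  Position 5: 'o' -> vowel (running count: 2)
Total vowels: 2

2


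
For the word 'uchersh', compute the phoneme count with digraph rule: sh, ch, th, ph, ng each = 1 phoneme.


Parsing 'uchersh' greedily, digraphs first:
  'u' -> vowel phoneme (phonemes so far: 1)
  'ch' -> digraph (1 consonant phoneme) (phonemes so far: 2)
  'e' -> vowel phoneme (phonemes so far: 3)
  'r' -> consonant phoneme (phonemes so far: 4)
  'sh' -> digraph (1 consonant phoneme) (phonemes so far: 5)
Total phonemes: 5

5


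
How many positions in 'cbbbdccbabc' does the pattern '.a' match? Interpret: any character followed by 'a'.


Pattern: .a means any character followed by 'a'.
Scanning 'cbbbdccbabc' position-by-position:
  Pos 0: window 'cb' -> no
  Pos 1: window 'bb' -> no
  Pos 2: window 'bb' -> no
  Pos 3: window 'bd' -> no
  Pos 4: window 'dc' -> no
  Pos 5: window 'cc' -> no
  Pos 6: window 'cb' -> no
  Pos 7: window 'ba' -> MATCH
  Pos 8: window 'ab' -> no
  Pos 9: window 'bc' -> no
  Pos 10: window 'c' -> no
Total matches: 1

1


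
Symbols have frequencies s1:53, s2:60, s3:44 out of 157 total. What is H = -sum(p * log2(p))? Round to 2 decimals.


Computing entropy H = -sum(p_i * log2(p_i)):
  s1: p = 53/157 = 0.3376, -p*log2(p) = 0.5289
  s2: p = 60/157 = 0.3822, -p*log2(p) = 0.5303
  s3: p = 44/157 = 0.2803, -p*log2(p) = 0.5143
H = sum of terms = 1.5735
Rounded to 2 decimals: 1.57

1.57


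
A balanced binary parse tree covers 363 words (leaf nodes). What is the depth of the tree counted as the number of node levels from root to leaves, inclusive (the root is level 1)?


In a balanced binary tree with n leaves the deepest leaf is ceil(log2(n)) edges below the root,
so counting node levels inclusive of root and leaves gives ceil(log2(n)) + 1 levels.
log2(363) = 8.5038
ceil(8.5038) = 9
levels = 9 + 1 = 10

10


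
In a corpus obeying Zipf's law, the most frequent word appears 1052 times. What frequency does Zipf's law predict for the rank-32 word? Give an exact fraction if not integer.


Zipf's law: freq(rank) = f1 / rank
f1 = 1052, rank = 32
freq = 1052 / 32
GCD(1052, 32) = 4
Simplified: 263/8

263/8


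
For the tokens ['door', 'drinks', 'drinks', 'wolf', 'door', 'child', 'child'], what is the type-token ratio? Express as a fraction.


Tokens: 7
Unique types: ('child', 'door', 'drinks', 'wolf') = 4
TTR = 4/7
Already in lowest terms.

4/7


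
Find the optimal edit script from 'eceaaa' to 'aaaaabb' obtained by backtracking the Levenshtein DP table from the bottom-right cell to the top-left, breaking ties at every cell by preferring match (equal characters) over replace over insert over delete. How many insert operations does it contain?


Edit distance = 5. Backtracking from cell (6, 7) with preference match > replace > insert > delete,
then listing the resulting alignment 'eceaaa' -> 'aaaaabb' left to right:
  Step 1: replace e->a
  Step 2: replace c->a
  Step 3: replace e->a
  Step 4: keep 'a'
  Step 5: keep 'a'
  Step 6: insert 'b' [insertion #1]
  Step 7: replace a->b
Total insertions: 1

1


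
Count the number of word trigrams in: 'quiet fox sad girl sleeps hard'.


Word trigrams from [6] words:
  Trigram 1: (quiet fox sad)
  Trigram 2: (fox sad girl)
  Trigram 3: (sad girl sleeps)
  Trigram 4: (girl sleeps hard)
Total word trigrams: 6 - 2 = 4

4


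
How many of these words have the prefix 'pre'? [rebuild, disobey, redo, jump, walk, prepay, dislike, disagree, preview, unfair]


Checking each word for prefix 'pre':
  'rebuild' -> no (count: 0)
  'disobey' -> no (count: 0)
  'redo' -> no (count: 0)
  'jump' -> no (count: 0)
  'walk' -> no (count: 0)
  'prepay' -> YES, starts with 'pre' (count: 1)
  'dislike' -> no (count: 1)
  'disagree' -> no (count: 1)
  'preview' -> YES, starts with 'pre' (count: 2)
  'unfair' -> no (count: 2)
Total with prefix 'pre': 2

2


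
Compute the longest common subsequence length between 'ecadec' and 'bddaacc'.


DP table for LCS of 'ecadec' and 'bddaacc':
       b  d  d  a  a  c  c
    0  0  0  0  0  0  0  0
  e 0  0  0  0  0  0  0  0
  c 0  0  0  0  0  0  1  1
  a 0  0  0  0  1  1  1  1
  d 0  0  1  1  1  1  1  1
  e 0  0  1  1  1  1  1  1
  c 0  0  1  1  1  1  2  2
LCS: 'cc'
LCS length = 2

2


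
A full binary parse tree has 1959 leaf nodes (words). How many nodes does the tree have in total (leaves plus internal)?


Leaf nodes (terminals): 1959
Internal nodes = n - 1 = 1959 - 1 = 1958
Total = leaves + internal = 1959 + 1958 = 3917

3917


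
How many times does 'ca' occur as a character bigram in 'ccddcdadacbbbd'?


Scanning 'ccddcdadacbbbd' for bigram 'ca':
  Position 0: 'cc' -> no
  Position 1: 'cd' -> no
  Position 2: 'dd' -> no
  Position 3: 'dc' -> no
  Position 4: 'cd' -> no
  Position 5: 'da' -> no
  Position 6: 'ad' -> no
  Position 7: 'da' -> no
  Position 8: 'ac' -> no
  Position 9: 'cb' -> no
  Position 10: 'bb' -> no
  Position 11: 'bb' -> no
  Position 12: 'bd' -> no
Total matches: 0

0


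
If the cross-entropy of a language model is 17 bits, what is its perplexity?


Perplexity formula: PP = 2^H
H = 17
PP = 2^17
PP = 2^17 = 131072

131072


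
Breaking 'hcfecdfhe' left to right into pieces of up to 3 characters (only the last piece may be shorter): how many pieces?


'hcfecdfhe' has 9 characters.
Chunking with max size 3:
  Chunk 1: 'hcf' (positions 0-2)
  Chunk 2: 'ecd' (positions 3-5)
  Chunk 3: 'fhe' (positions 6-8)
Total chunks: ceil(9 / 3) = 3

3


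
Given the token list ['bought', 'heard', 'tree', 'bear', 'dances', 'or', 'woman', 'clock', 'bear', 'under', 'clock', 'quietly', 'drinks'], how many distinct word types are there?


Listing all tokens and tracking unique types:
  Token 1: 'bought' -> NEW (unique so far: 1)
  Token 2: 'heard' -> NEW (unique so far: 2)
  Token 3: 'tree' -> NEW (unique so far: 3)
  Token 4: 'bear' -> NEW (unique so far: 4)
  Token 5: 'dances' -> NEW (unique so far: 5)
  Token 6: 'or' -> NEW (unique so far: 6)
  Token 7: 'woman' -> NEW (unique so far: 7)
  Token 8: 'clock' -> NEW (unique so far: 8)
  Token 9: 'bear' -> duplicate (unique so far: 8)
  Token 10: 'under' -> NEW (unique so far: 9)
  Token 11: 'clock' -> duplicate (unique so far: 9)
  Token 12: 'quietly' -> NEW (unique so far: 10)
  Token 13: 'drinks' -> NEW (unique so far: 11)
Unique types: ('bear', 'bought', 'clock', 'dances', 'drinks', 'heard', 'or', 'quietly', 'tree', 'under', 'woman')
Vocabulary size: 11

11


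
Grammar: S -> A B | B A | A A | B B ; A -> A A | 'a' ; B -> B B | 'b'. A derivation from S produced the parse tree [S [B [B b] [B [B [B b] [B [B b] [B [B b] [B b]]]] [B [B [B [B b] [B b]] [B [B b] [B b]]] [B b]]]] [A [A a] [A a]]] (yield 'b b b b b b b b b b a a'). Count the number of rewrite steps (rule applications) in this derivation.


Every bracketed nonterminal node [X ...] in the tree is produced by exactly one rule application.
Reading the tree off as a leftmost derivation:
  Step 1: S  =>  B A   (applied S -> B A)
  Step 2: B A  =>  B B A   (applied B -> B B)
  Step 3: B B A  =>  b B A   (applied B -> b)
  Step 4: b B A  =>  b B B A   (applied B -> B B)
  Step 5: b B B A  =>  b B B B A   (applied B -> B B)
  Step 6: b B B B A  =>  b b B B A   (applied B -> b)
  Step 7: b b B B A  =>  b b B B B A   (applied B -> B B)
  Step 8: b b B B B A  =>  b b b B B A   (applied B -> b)
  Step 9: b b b B B A  =>  b b b B B B A   (applied B -> B B)
  Step 10: b b b B B B A  =>  b b b b B B A   (applied B -> b)
  Step 11: b b b b B B A  =>  b b b b b B A   (applied B -> b)
  Step 12: b b b b b B A  =>  b b b b b B B A   (applied B -> B B)
  Step 13: b b b b b B B A  =>  b b b b b B B B A   (applied B -> B B)
  Step 14: b b b b b B B B A  =>  b b b b b B B B B A   (applied B -> B B)
  Step 15: b b b b b B B B B A  =>  b b b b b b B B B A   (applied B -> b)
  Step 16: b b b b b b B B B A  =>  b b b b b b b B B A   (applied B -> b)
  Step 17: b b b b b b b B B A  =>  b b b b b b b B B B A   (applied B -> B B)
  Step 18: b b b b b b b B B B A  =>  b b b b b b b b B B A   (applied B -> b)
  Step 19: b b b b b b b b B B A  =>  b b b b b b b b b B A   (applied B -> b)
  Step 20: b b b b b b b b b B A  =>  b b b b b b b b b b A   (applied B -> b)
  Step 21: b b b b b b b b b b A  =>  b b b b b b b b b b A A   (applied A -> A A)
  Step 22: b b b b b b b b b b A A  =>  b b b b b b b b b b a A   (applied A -> a)
  Step 23: b b b b b b b b b b a A  =>  b b b b b b b b b b a a   (applied A -> a)
Final yield: b b b b b b b b b b a a
Total rewrite steps: 23

23


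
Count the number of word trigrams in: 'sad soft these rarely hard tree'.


Word trigrams from [6] words:
  Trigram 1: (sad soft these)
  Trigram 2: (soft these rarely)
  Trigram 3: (these rarely hard)
  Trigram 4: (rarely hard tree)
Total word trigrams: 6 - 2 = 4

4


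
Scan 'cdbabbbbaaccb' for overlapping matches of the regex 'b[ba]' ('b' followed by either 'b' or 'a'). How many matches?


Pattern: b[ba] means 'b' followed by either 'b' or 'a'.
Scanning 'cdbabbbbaaccb' position-by-position:
  Pos 0: window 'cd' -> no
  Pos 1: window 'db' -> no
  Pos 2: window 'ba' -> MATCH
  Pos 3: window 'ab' -> no
  Pos 4: window 'bb' -> MATCH
  Pos 5: window 'bb' -> MATCH
  Pos 6: window 'bb' -> MATCH
  Pos 7: window 'ba' -> MATCH
  Pos 8: window 'aa' -> no
  Pos 9: window 'ac' -> no
  Pos 10: window 'cc' -> no
  Pos 11: window 'cb' -> no
  Pos 12: window 'b' -> no
Total matches: 5

5


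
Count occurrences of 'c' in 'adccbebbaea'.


Scanning 'adccbebbaea' for 'c':
  Position 2: 'c' -> MATCH (count: 1)
  Position 3: 'c' -> MATCH (count: 2)
Total occurrences of 'c': 2

2


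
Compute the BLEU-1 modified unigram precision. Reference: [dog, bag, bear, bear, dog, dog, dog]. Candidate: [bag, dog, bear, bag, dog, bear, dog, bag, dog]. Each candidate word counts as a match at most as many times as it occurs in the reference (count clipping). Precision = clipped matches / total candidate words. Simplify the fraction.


Reference word counts: {'bag': 1, 'bear': 2, 'dog': 4}
Checking each candidate word (with clipping):
  'bag' -> in reference (ref count 1, used 1/1) -> match (matches: 1)
  'dog' -> in reference (ref count 4, used 1/4) -> match (matches: 2)
  'bear' -> in reference (ref count 2, used 1/2) -> match (matches: 3)
  'bag' -> ref count 1 already used up (1/1) -> clipped, no match (matches: 3)
  'dog' -> in reference (ref count 4, used 2/4) -> match (matches: 4)
  'bear' -> in reference (ref count 2, used 2/2) -> match (matches: 5)
  'dog' -> in reference (ref count 4, used 3/4) -> match (matches: 6)
  'bag' -> ref count 1 already used up (1/1) -> clipped, no match (matches: 6)
  'dog' -> in reference (ref count 4, used 4/4) -> match (matches: 7)
Clipped matches: 7, Candidate length: 9
Precision = 7/9

7/9


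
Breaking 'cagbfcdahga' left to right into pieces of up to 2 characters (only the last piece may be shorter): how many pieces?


'cagbfcdahga' has 11 characters.
Chunking with max size 2:
  Chunk 1: 'ca' (positions 0-1)
  Chunk 2: 'gb' (positions 2-3)
  Chunk 3: 'fc' (positions 4-5)
  Chunk 4: 'da' (positions 6-7)
  Chunk 5: 'hg' (positions 8-9)
  Chunk 6: 'a' (positions 10-10)
Total chunks: ceil(11 / 2) = 6

6


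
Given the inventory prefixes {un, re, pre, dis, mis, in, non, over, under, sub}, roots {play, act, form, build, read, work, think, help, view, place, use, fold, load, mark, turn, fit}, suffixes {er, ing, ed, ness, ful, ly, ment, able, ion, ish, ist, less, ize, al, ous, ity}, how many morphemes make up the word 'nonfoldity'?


Segmenting 'nonfoldity' against the inventory:
  'non' -> prefix (morpheme 1)
  'fold' -> root (morpheme 2)
  'ity' -> suffix (morpheme 3)
Total morphemes: 3

3


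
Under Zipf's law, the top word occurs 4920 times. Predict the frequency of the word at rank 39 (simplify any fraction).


Zipf's law: freq(rank) = f1 / rank
f1 = 4920, rank = 39
freq = 4920 / 39
GCD(4920, 39) = 3
Simplified: 1640/13

1640/13


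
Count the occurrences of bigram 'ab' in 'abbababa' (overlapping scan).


Scanning 'abbababa' for bigram 'ab':
  Position 0: 'ab' -> MATCH
  Position 1: 'bb' -> no
  Position 2: 'ba' -> no
  Position 3: 'ab' -> MATCH
  Position 4: 'ba' -> no
  Position 5: 'ab' -> MATCH
  Position 6: 'ba' -> no
Total matches: 3

3


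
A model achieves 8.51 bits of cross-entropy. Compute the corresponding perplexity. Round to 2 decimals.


Perplexity formula: PP = 2^H
H = 8.51
PP = 2^8.51
Decompose: 2^8.51 = 2^8 * 2^0.51
2^8 = 256, 2^0.51 ~ 1.4240502
PP ~ 256 * 1.4240502 = 364.5568512
Rounded to 2 decimals: 364.56

364.56


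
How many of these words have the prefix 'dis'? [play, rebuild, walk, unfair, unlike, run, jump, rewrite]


Checking each word for prefix 'dis':
  'play' -> no (count: 0)
  'rebuild' -> no (count: 0)
  'walk' -> no (count: 0)
  'unfair' -> no (count: 0)
  'unlike' -> no (count: 0)
  'run' -> no (count: 0)
  'jump' -> no (count: 0)
  'rewrite' -> no (count: 0)
Total with prefix 'dis': 0

0
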